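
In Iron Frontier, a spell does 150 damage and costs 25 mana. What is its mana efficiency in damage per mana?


Efficiency = damage / mana
= 150 / 25
= 6.00

6.00 dmg/mana


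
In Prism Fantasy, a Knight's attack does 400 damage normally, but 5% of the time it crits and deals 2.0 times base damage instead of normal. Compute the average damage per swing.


E[dmg] = base * (1 + crit_chance * (crit_mult - 1))
cc as decimal = 5/100 = 0.05
cm - 1 = 2.0 - 1 = 1.0
Bonus factor = 0.05 * 1.0 = 0.05
Total multiplier = 1 + 0.05 = 1.05
Expected damage = 400 * 1.05 = 420.00

420.00 damage


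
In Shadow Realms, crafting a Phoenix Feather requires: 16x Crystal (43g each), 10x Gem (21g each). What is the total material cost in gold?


Cost breakdown:
  Crystal: 16 * 43 = 688
  Gem: 10 * 21 = 210
Total = 688 + 210 = 898

898 gold


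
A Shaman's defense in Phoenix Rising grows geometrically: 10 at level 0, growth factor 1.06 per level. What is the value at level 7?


value = base * growth^level
= 10 * 1.06^7
= 10 * 1.50363
= 15.04

15.04 defense


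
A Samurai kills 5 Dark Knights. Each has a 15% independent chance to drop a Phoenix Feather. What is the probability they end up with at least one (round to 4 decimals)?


P(at least one) = 1 - P(none) = 1 - (1-p)^n
p = 15/100 = 0.15
1 - p = 0.85
(1 - p)^5 = 0.85^5 = 0.443705
P(at least one) = 1 - 0.443705 = 0.5563

0.5563


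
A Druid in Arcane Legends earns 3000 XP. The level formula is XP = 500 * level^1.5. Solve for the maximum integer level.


XP = 500 * level^1.5, so level = (XP / 500)^(1/1.5)
= (3000 / 500)^(1/1.5)
= 6.0^0.6667
= 3.3019
Floor: level = 3

level 3


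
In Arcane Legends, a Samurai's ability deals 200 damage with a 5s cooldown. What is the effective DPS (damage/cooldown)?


DPS = damage / cooldown
= 200 / 5
= 40.00

40.00 DPS


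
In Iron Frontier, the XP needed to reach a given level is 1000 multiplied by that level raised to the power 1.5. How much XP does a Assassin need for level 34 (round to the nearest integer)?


XP = 1000 * level^1.5
Substitute level = 34:
XP = 1000 * 34^1.5
= 1000 * 198.2524
= 198252

198252 XP


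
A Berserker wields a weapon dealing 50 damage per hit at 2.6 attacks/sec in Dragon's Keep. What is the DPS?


DPS = damage * attack_speed
= 50 * 2.6
= 130.0

130.0 DPS


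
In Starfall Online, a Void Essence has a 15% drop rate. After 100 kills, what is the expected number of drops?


Expected drops = kills * (drop_rate / 100)
= 100 * (15 / 100)
= 100 * 0.15
= 15.0

15.0 drops


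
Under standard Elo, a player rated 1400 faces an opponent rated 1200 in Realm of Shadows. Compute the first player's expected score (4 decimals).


Elo expected score: Ea = 1/(1 + 10^((Rb-Ra)/400))
Rb - Ra = 1200 - 1400 = -200
(Rb-Ra)/400 = -200/400 = -0.5
10^-0.5 = 0.316228
Ea = 1/(1 + 0.316228) = 1/1.316228 = 0.7597

0.7597


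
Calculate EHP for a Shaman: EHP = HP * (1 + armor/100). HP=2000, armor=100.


EHP = 2000 * (1 + 100/100)
= 2000 * (1 + 1.0)
= 2000 * 2.0
= 4000.0

4000.0 EHP


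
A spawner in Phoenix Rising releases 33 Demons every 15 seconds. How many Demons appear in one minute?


Spawns per minute = count * (60 / interval)
= 33 * (60 / 15)
= 33 * 4.0
= 132.0

132.0 per minute


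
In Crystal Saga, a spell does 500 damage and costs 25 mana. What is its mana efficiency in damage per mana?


Efficiency = damage / mana
= 500 / 25
= 20.00

20.00 dmg/mana


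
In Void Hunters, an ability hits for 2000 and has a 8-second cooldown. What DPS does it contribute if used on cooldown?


DPS = damage / cooldown
= 2000 / 8
= 250.00

250.00 DPS


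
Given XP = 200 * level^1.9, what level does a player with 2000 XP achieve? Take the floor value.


XP = 200 * level^1.9, so level = (XP / 200)^(1/1.9)
= (2000 / 200)^(1/1.9)
= 10.0^0.5263
= 3.3598
Floor: level = 3

level 3


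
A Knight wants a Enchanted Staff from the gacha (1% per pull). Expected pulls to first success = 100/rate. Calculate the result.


Expected pulls for a geometric distribution = 1/p = 100 / rate%
= 100 / 1
= 100.0

100.0 pulls


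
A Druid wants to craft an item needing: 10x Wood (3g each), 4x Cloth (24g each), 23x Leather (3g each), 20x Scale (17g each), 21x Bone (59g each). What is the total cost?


Cost breakdown:
  Wood: 10 * 3 = 30
  Cloth: 4 * 24 = 96
  Leather: 23 * 3 = 69
  Scale: 20 * 17 = 340
  Bone: 21 * 59 = 1239
Total = 30 + 96 + 69 + 340 + 1239 = 1774

1774 gold


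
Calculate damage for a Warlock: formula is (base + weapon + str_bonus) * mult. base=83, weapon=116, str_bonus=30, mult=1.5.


Sum base + weapon + str = 83 + 116 + 30 = 229
Multiply by 1.5:
229 * 1.5 = 343.5

343.5 damage


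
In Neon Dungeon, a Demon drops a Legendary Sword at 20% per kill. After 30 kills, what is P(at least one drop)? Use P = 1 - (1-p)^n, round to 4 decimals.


P(at least one) = 1 - P(none) = 1 - (1-p)^n
p = 20/100 = 0.2
1 - p = 0.8
(1 - p)^30 = 0.8^30 = 0.001238
P(at least one) = 1 - 0.001238 = 0.9988

0.9988


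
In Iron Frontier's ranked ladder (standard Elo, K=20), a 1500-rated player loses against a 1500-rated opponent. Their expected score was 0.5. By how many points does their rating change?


Elo update: delta = K * (S - Ea), where S = 0 (loses)
S - Ea = 0 - 0.5 = -0.5
Rating change = 20 * -0.5
= -10.00

-10.00 rating points


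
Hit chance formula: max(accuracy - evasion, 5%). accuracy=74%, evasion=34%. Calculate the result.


accuracy - evasion = 74 - 34 = 40
Apply floor: max(40, 5) = 40
Hit chance = 40%

40%


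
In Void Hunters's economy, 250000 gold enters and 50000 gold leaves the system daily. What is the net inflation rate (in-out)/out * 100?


Net gold = 250000 - 50000 = 200000
Inflation rate = net / sunk * 100 = 200000 / 50000 * 100
= 4.0 * 100
= 400.00%

400.00%


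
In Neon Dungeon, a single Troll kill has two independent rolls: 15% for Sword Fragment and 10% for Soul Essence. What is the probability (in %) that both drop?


For independent events, P(both) = P(A) * P(B)
= 15% * 10%
= 150 / 100 %
= 1.5%

1.5%


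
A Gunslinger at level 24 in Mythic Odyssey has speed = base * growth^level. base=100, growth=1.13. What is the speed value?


value = base * growth^level
= 100 * 1.13^24
= 100 * 18.788091
= 1878.81

1878.81 speed


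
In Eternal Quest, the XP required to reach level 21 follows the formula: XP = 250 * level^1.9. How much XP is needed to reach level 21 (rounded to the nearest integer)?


XP = 250 * level^1.9
Substitute level = 21:
XP = 250 * 21^1.9
= 250 * 325.2495
= 81312

81312 XP


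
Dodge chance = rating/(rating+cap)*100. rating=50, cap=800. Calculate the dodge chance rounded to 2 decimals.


dodge% = 50 / (50 + 800) * 100
= 50 / 850 * 100
= 0.058824 * 100
= 5.88%

5.88%


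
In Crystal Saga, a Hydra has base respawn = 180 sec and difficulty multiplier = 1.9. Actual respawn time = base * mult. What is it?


Respawn time = base * multiplier
= 180 * 1.9
= 342.0 seconds

342.0 seconds


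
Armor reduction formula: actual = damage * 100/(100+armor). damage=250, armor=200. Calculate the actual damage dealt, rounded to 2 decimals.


actual = 250 * 100 / (100 + 200)
= 250 * 100 / 300
= 25000 / 300
= 83.33

83.33 damage


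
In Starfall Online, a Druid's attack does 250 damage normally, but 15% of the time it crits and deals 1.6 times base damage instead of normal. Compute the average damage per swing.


E[dmg] = base * (1 + crit_chance * (crit_mult - 1))
cc as decimal = 15/100 = 0.15
cm - 1 = 1.6 - 1 = 0.6
Bonus factor = 0.15 * 0.6 = 0.09
Total multiplier = 1 + 0.09 = 1.09
Expected damage = 250 * 1.09 = 272.50

272.50 damage


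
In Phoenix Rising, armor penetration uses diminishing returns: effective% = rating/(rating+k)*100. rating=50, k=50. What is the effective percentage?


effective% = rating / (rating + k) * 100
= 50 / (50 + 50) * 100
= 50 / 100 * 100
= 0.5 * 100
= 50.00%

50.00%


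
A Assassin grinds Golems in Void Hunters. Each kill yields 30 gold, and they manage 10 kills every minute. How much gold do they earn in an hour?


Gold per minute = 30 * 10 = 300
Gold per hour = 300 * 60 = 18000

18000 gold/hour


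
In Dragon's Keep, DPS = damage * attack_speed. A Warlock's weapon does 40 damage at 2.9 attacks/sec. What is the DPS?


DPS = damage * attack_speed
= 40 * 2.9
= 116.0

116.0 DPS


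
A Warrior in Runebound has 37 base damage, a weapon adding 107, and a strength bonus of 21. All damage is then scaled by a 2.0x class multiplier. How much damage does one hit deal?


Sum base + weapon + str = 37 + 107 + 21 = 165
Multiply by 2.0:
165 * 2.0 = 330.0

330.0 damage


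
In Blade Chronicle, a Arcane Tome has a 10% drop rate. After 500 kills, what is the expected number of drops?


Expected drops = kills * (drop_rate / 100)
= 500 * (10 / 100)
= 500 * 0.1
= 50.0

50.0 drops


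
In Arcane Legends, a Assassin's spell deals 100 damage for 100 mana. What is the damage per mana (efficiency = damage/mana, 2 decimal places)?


Efficiency = damage / mana
= 100 / 100
= 1.00

1.00 dmg/mana


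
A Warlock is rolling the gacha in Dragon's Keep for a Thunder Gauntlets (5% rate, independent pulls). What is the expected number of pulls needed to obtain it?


Expected pulls for a geometric distribution = 1/p = 100 / rate%
= 100 / 5
= 20.0

20.0 pulls


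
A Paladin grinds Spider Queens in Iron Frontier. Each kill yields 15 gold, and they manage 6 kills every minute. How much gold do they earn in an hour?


Gold per minute = 15 * 6 = 90
Gold per hour = 90 * 60 = 5400

5400 gold/hour


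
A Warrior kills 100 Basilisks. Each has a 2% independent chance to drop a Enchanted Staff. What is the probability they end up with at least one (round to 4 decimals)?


P(at least one) = 1 - P(none) = 1 - (1-p)^n
p = 2/100 = 0.02
1 - p = 0.98
(1 - p)^100 = 0.98^100 = 0.132620
P(at least one) = 1 - 0.132620 = 0.8674

0.8674


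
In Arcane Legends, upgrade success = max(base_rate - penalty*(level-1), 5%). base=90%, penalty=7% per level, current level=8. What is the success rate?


raw_rate = 90 - 7 * (8 - 1)
= 90 - 7 * 7
= 90 - 49
= 41
Apply floor: max(41, 5) = 41%

41%


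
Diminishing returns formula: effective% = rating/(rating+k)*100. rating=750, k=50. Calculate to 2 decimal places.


effective% = rating / (rating + k) * 100
= 750 / (750 + 50) * 100
= 750 / 800 * 100
= 0.9375 * 100
= 93.75%

93.75%


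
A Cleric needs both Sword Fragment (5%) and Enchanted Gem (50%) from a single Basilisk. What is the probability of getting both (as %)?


For independent events, P(both) = P(A) * P(B)
= 5% * 50%
= 250 / 100 %
= 2.5%

2.5%


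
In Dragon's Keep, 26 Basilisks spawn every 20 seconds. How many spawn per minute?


Spawns per minute = count * (60 / interval)
= 26 * (60 / 20)
= 26 * 3.0
= 78.0

78.0 per minute


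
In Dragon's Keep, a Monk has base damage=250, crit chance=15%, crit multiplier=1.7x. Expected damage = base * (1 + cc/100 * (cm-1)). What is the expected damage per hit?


E[dmg] = base * (1 + crit_chance * (crit_mult - 1))
cc as decimal = 15/100 = 0.15
cm - 1 = 1.7 - 1 = 0.7
Bonus factor = 0.15 * 0.7 = 0.105
Total multiplier = 1 + 0.105 = 1.105
Expected damage = 250 * 1.105 = 276.25

276.25 damage


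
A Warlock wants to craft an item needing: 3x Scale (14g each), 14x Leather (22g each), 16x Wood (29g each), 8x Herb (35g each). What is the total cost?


Cost breakdown:
  Scale: 3 * 14 = 42
  Leather: 14 * 22 = 308
  Wood: 16 * 29 = 464
  Herb: 8 * 35 = 280
Total = 42 + 308 + 464 + 280 = 1094

1094 gold


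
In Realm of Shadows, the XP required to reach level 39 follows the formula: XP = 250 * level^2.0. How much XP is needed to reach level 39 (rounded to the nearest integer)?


XP = 250 * level^2.0
Substitute level = 39:
XP = 250 * 39^2.0
= 250 * 1521.0
= 380250

380250 XP


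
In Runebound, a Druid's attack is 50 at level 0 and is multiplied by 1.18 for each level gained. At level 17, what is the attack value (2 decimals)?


value = base * growth^level
= 50 * 1.18^17
= 50 * 16.672247
= 833.61

833.61 attack


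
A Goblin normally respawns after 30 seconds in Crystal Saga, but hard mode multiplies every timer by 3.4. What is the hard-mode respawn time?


Respawn time = base * multiplier
= 30 * 3.4
= 102.0 seconds

102.0 seconds


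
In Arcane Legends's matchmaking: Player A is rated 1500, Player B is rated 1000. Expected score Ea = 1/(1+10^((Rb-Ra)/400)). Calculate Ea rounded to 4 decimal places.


Elo expected score: Ea = 1/(1 + 10^((Rb-Ra)/400))
Rb - Ra = 1000 - 1500 = -500
(Rb-Ra)/400 = -500/400 = -1.25
10^-1.25 = 0.056234
Ea = 1/(1 + 0.056234) = 1/1.056234 = 0.9468

0.9468


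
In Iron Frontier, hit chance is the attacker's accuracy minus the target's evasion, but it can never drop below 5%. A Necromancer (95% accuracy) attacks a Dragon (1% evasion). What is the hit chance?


accuracy - evasion = 95 - 1 = 94
Apply floor: max(94, 5) = 94
Hit chance = 94%

94%


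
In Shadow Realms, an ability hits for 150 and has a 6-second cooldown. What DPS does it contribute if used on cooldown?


DPS = damage / cooldown
= 150 / 6
= 25.00

25.00 DPS


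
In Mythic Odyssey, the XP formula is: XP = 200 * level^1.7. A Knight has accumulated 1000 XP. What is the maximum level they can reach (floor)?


XP = 200 * level^1.7, so level = (XP / 200)^(1/1.7)
= (1000 / 200)^(1/1.7)
= 5.0^0.5882
= 2.5773
Floor: level = 2

level 2


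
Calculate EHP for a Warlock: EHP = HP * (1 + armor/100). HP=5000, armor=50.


EHP = 5000 * (1 + 50/100)
= 5000 * (1 + 0.5)
= 5000 * 1.5
= 7500.0

7500.0 EHP


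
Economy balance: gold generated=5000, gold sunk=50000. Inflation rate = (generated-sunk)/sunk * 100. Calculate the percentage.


Net gold = 5000 - 50000 = -45000
Inflation rate = net / sunk * 100 = -45000 / 50000 * 100
= -0.9 * 100
= -90.00%

-90.00%


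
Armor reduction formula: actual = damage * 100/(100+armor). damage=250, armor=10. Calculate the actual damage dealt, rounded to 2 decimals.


actual = 250 * 100 / (100 + 10)
= 250 * 100 / 110
= 25000 / 110
= 227.27

227.27 damage


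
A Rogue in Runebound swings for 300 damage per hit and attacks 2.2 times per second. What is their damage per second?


DPS = damage * attack_speed
= 300 * 2.2
= 660.0

660.0 DPS


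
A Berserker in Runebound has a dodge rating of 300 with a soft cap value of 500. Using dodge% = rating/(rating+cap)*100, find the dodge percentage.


dodge% = 300 / (300 + 500) * 100
= 300 / 800 * 100
= 0.375 * 100
= 37.50%

37.50%


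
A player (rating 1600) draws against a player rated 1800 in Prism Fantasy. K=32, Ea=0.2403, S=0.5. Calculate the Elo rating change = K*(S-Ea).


Elo update: delta = K * (S - Ea), where S = 0.5 (draws)
S - Ea = 0.5 - 0.2403 = 0.2597
Rating change = 32 * 0.2597
= 8.31

8.31 rating points


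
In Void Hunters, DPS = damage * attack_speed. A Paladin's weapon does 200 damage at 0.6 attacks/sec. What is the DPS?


DPS = damage * attack_speed
= 200 * 0.6
= 120.0

120.0 DPS


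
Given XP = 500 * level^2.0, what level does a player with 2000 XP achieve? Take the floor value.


XP = 500 * level^2.0, so level = (XP / 500)^(1/2.0)
= (2000 / 500)^(1/2.0)
= 4.0^0.5
= 2.0
Floor: level = 2

level 2


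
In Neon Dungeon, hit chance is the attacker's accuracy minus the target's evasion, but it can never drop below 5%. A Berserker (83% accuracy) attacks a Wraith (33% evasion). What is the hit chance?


accuracy - evasion = 83 - 33 = 50
Apply floor: max(50, 5) = 50
Hit chance = 50%

50%


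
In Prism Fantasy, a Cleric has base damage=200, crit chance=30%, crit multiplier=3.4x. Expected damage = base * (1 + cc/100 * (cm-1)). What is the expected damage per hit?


E[dmg] = base * (1 + crit_chance * (crit_mult - 1))
cc as decimal = 30/100 = 0.3
cm - 1 = 3.4 - 1 = 2.4
Bonus factor = 0.3 * 2.4 = 0.72
Total multiplier = 1 + 0.72 = 1.72
Expected damage = 200 * 1.72 = 344.00

344.00 damage


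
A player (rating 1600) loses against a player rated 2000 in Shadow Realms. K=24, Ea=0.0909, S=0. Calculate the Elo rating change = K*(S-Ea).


Elo update: delta = K * (S - Ea), where S = 0 (loses)
S - Ea = 0 - 0.0909 = -0.0909
Rating change = 24 * -0.0909
= -2.18

-2.18 rating points


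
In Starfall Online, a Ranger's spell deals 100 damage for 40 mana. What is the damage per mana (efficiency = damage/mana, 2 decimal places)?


Efficiency = damage / mana
= 100 / 40
= 2.50

2.50 dmg/mana


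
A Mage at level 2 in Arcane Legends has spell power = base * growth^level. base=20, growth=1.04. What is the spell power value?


value = base * growth^level
= 20 * 1.04^2
= 20 * 1.0816
= 21.63

21.63 spell power


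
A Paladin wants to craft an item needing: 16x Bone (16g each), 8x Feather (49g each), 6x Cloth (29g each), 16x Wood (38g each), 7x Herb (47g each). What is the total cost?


Cost breakdown:
  Bone: 16 * 16 = 256
  Feather: 8 * 49 = 392
  Cloth: 6 * 29 = 174
  Wood: 16 * 38 = 608
  Herb: 7 * 47 = 329
Total = 256 + 392 + 174 + 608 + 329 = 1759

1759 gold


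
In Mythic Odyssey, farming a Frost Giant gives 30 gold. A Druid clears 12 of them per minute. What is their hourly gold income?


Gold per minute = 30 * 12 = 360
Gold per hour = 360 * 60 = 21600

21600 gold/hour


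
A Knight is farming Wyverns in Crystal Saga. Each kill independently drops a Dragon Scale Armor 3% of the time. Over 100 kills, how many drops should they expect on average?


Expected drops = kills * (drop_rate / 100)
= 100 * (3 / 100)
= 100 * 0.03
= 3.0

3.0 drops


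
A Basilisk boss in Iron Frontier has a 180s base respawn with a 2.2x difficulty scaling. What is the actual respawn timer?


Respawn time = base * multiplier
= 180 * 2.2
= 396.0 seconds

396.0 seconds


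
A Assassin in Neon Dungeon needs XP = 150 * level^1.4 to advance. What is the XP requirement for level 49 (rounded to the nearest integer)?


XP = 150 * level^1.4
Substitute level = 49:
XP = 150 * 49^1.4
= 150 * 232.4205
= 34863

34863 XP


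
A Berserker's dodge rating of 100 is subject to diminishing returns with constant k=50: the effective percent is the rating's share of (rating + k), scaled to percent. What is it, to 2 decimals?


effective% = rating / (rating + k) * 100
= 100 / (100 + 50) * 100
= 100 / 150 * 100
= 0.666667 * 100
= 66.67%

66.67%


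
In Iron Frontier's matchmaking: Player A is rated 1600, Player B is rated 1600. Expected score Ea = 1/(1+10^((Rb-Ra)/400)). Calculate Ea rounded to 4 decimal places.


Elo expected score: Ea = 1/(1 + 10^((Rb-Ra)/400))
Rb - Ra = 1600 - 1600 = 0
(Rb-Ra)/400 = 0/400 = 0.0
10^0.0 = 1.0
Ea = 1/(1 + 1.0) = 1/2.0 = 0.5000

0.5000


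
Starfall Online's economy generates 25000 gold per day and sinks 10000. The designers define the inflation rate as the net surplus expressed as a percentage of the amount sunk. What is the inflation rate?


Net gold = 25000 - 10000 = 15000
Inflation rate = net / sunk * 100 = 15000 / 10000 * 100
= 1.5 * 100
= 150.00%

150.00%


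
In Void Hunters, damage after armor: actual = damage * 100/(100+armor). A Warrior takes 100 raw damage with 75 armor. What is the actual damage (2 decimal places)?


actual = 100 * 100 / (100 + 75)
= 100 * 100 / 175
= 10000 / 175
= 57.14

57.14 damage


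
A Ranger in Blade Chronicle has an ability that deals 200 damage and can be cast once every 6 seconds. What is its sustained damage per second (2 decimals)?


DPS = damage / cooldown
= 200 / 6
= 33.33

33.33 DPS


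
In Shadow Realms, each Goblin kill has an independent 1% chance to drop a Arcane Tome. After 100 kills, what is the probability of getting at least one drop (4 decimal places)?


P(at least one) = 1 - P(none) = 1 - (1-p)^n
p = 1/100 = 0.01
1 - p = 0.99
(1 - p)^100 = 0.99^100 = 0.366032
P(at least one) = 1 - 0.366032 = 0.6340

0.6340


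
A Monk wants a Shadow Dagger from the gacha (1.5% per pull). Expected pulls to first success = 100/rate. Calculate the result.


Expected pulls for a geometric distribution = 1/p = 100 / rate%
= 100 / 1.5
= 66.67

66.67 pulls


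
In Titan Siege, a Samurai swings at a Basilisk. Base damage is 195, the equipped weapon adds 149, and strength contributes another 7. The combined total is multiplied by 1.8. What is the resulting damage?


Sum base + weapon + str = 195 + 149 + 7 = 351
Multiply by 1.8:
351 * 1.8 = 631.8

631.8 damage


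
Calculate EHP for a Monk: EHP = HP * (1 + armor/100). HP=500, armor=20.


EHP = 500 * (1 + 20/100)
= 500 * (1 + 0.2)
= 500 * 1.2
= 600.0

600.0 EHP


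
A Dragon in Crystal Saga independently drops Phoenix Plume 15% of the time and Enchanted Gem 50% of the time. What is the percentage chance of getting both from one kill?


For independent events, P(both) = P(A) * P(B)
= 15% * 50%
= 750 / 100 %
= 7.5%

7.5%


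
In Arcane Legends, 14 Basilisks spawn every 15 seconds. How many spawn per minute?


Spawns per minute = count * (60 / interval)
= 14 * (60 / 15)
= 14 * 4.0
= 56.0

56.0 per minute


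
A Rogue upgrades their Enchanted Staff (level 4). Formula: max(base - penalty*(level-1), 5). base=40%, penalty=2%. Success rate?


raw_rate = 40 - 2 * (4 - 1)
= 40 - 2 * 3
= 40 - 6
= 34
Apply floor: max(34, 5) = 34%

34%


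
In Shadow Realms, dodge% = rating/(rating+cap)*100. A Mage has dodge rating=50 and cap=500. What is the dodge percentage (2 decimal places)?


dodge% = 50 / (50 + 500) * 100
= 50 / 550 * 100
= 0.090909 * 100
= 9.09%

9.09%


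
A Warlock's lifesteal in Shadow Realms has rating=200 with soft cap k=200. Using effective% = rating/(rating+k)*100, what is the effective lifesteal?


effective% = rating / (rating + k) * 100
= 200 / (200 + 200) * 100
= 200 / 400 * 100
= 0.5 * 100
= 50.00%

50.00%


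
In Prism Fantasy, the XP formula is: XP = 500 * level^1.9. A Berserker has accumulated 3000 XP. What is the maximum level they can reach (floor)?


XP = 500 * level^1.9, so level = (XP / 500)^(1/1.9)
= (3000 / 500)^(1/1.9)
= 6.0^0.5263
= 2.5678
Floor: level = 2

level 2


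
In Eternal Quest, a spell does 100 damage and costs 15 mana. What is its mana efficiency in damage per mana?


Efficiency = damage / mana
= 100 / 15
= 6.67

6.67 dmg/mana


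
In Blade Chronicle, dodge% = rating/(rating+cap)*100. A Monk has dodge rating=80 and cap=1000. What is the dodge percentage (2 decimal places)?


dodge% = 80 / (80 + 1000) * 100
= 80 / 1080 * 100
= 0.074074 * 100
= 7.41%

7.41%


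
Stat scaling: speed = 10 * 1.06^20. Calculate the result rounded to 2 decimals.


value = base * growth^level
= 10 * 1.06^20
= 10 * 3.207135
= 32.07

32.07 speed


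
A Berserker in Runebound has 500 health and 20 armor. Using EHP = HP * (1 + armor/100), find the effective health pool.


EHP = 500 * (1 + 20/100)
= 500 * (1 + 0.2)
= 500 * 1.2
= 600.0

600.0 EHP


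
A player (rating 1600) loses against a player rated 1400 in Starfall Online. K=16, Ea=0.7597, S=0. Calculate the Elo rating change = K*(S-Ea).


Elo update: delta = K * (S - Ea), where S = 0 (loses)
S - Ea = 0 - 0.7597 = -0.7597
Rating change = 16 * -0.7597
= -12.16

-12.16 rating points


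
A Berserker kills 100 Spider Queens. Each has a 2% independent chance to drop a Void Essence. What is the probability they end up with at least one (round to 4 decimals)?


P(at least one) = 1 - P(none) = 1 - (1-p)^n
p = 2/100 = 0.02
1 - p = 0.98
(1 - p)^100 = 0.98^100 = 0.132620
P(at least one) = 1 - 0.132620 = 0.8674

0.8674


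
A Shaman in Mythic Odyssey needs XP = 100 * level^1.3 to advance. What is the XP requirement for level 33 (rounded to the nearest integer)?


XP = 100 * level^1.3
Substitute level = 33:
XP = 100 * 33^1.3
= 100 * 94.2037
= 9420

9420 XP


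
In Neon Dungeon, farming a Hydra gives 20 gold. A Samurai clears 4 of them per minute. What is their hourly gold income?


Gold per minute = 20 * 4 = 80
Gold per hour = 80 * 60 = 4800

4800 gold/hour


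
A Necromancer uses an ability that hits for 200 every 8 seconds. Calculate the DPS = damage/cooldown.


DPS = damage / cooldown
= 200 / 8
= 25.00

25.00 DPS


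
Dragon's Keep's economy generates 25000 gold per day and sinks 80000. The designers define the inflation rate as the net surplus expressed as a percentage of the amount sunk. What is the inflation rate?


Net gold = 25000 - 80000 = -55000
Inflation rate = net / sunk * 100 = -55000 / 80000 * 100
= -0.6875 * 100
= -68.75%

-68.75%


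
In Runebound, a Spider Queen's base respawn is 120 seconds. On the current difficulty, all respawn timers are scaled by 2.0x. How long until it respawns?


Respawn time = base * multiplier
= 120 * 2.0
= 240.0 seconds

240.0 seconds


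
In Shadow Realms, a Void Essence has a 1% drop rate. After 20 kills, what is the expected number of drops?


Expected drops = kills * (drop_rate / 100)
= 20 * (1 / 100)
= 20 * 0.01
= 0.2

0.2 drops


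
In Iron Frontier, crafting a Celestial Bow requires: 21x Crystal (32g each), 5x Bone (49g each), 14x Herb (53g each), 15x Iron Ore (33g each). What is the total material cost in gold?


Cost breakdown:
  Crystal: 21 * 32 = 672
  Bone: 5 * 49 = 245
  Herb: 14 * 53 = 742
  Iron Ore: 15 * 33 = 495
Total = 672 + 245 + 742 + 495 = 2154

2154 gold


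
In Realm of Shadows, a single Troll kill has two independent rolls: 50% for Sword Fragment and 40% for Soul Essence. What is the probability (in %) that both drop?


For independent events, P(both) = P(A) * P(B)
= 50% * 40%
= 2000 / 100 %
= 20.0%

20.0%


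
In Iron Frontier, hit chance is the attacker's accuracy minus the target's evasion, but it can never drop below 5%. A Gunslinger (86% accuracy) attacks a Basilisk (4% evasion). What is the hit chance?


accuracy - evasion = 86 - 4 = 82
Apply floor: max(82, 5) = 82
Hit chance = 82%

82%


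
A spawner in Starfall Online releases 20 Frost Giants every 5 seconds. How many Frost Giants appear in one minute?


Spawns per minute = count * (60 / interval)
= 20 * (60 / 5)
= 20 * 12.0
= 240.0

240.0 per minute


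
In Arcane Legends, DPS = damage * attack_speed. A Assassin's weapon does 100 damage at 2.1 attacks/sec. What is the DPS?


DPS = damage * attack_speed
= 100 * 2.1
= 210.0

210.0 DPS


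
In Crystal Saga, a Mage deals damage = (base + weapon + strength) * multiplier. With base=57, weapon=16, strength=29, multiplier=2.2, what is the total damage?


Sum base + weapon + str = 57 + 16 + 29 = 102
Multiply by 2.2:
102 * 2.2 = 224.4

224.4 damage


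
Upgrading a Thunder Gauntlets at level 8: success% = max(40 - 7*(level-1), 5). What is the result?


raw_rate = 40 - 7 * (8 - 1)
= 40 - 7 * 7
= 40 - 49
= -9
Apply floor: max(-9, 5) = 5%

5%


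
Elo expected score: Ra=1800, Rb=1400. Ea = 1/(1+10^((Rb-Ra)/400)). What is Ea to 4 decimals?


Elo expected score: Ea = 1/(1 + 10^((Rb-Ra)/400))
Rb - Ra = 1400 - 1800 = -400
(Rb-Ra)/400 = -400/400 = -1.0
10^-1.0 = 0.1
Ea = 1/(1 + 0.1) = 1/1.1 = 0.9091

0.9091


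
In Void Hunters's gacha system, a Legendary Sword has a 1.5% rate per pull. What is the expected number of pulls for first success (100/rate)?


Expected pulls for a geometric distribution = 1/p = 100 / rate%
= 100 / 1.5
= 66.67

66.67 pulls


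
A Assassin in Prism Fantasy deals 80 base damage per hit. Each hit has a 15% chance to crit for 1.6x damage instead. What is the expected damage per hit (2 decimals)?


E[dmg] = base * (1 + crit_chance * (crit_mult - 1))
cc as decimal = 15/100 = 0.15
cm - 1 = 1.6 - 1 = 0.6
Bonus factor = 0.15 * 0.6 = 0.09
Total multiplier = 1 + 0.09 = 1.09
Expected damage = 80 * 1.09 = 87.20

87.20 damage


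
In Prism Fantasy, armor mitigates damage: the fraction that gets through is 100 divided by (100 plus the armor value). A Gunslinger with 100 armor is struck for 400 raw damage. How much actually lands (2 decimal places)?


actual = 400 * 100 / (100 + 100)
= 400 * 100 / 200
= 40000 / 200
= 200.00

200.00 damage


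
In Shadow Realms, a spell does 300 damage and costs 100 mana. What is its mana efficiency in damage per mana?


Efficiency = damage / mana
= 300 / 100
= 3.00

3.00 dmg/mana


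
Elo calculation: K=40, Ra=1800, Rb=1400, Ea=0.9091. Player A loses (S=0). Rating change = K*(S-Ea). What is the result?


Elo update: delta = K * (S - Ea), where S = 0 (loses)
S - Ea = 0 - 0.9091 = -0.9091
Rating change = 40 * -0.9091
= -36.36

-36.36 rating points


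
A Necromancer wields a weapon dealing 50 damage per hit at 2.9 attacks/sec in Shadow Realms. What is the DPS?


DPS = damage * attack_speed
= 50 * 2.9
= 145.0

145.0 DPS


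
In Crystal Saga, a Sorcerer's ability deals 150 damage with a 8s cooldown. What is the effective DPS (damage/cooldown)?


DPS = damage / cooldown
= 150 / 8
= 18.75

18.75 DPS


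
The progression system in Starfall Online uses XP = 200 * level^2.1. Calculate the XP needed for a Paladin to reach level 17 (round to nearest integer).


XP = 200 * level^2.1
Substitute level = 17:
XP = 200 * 17^2.1
= 200 * 383.6567
= 76731

76731 XP


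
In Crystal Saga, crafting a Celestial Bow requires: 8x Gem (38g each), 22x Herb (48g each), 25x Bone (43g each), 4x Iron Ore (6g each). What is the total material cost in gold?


Cost breakdown:
  Gem: 8 * 38 = 304
  Herb: 22 * 48 = 1056
  Bone: 25 * 43 = 1075
  Iron Ore: 4 * 6 = 24
Total = 304 + 1056 + 1075 + 24 = 2459

2459 gold


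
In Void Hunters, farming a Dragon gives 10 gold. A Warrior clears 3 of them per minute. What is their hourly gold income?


Gold per minute = 10 * 3 = 30
Gold per hour = 30 * 60 = 1800

1800 gold/hour


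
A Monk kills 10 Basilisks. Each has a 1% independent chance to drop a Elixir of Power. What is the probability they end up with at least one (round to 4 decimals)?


P(at least one) = 1 - P(none) = 1 - (1-p)^n
p = 1/100 = 0.01
1 - p = 0.99
(1 - p)^10 = 0.99^10 = 0.904382
P(at least one) = 1 - 0.904382 = 0.0956

0.0956


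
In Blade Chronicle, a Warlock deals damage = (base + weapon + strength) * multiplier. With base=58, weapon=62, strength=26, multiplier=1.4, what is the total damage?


Sum base + weapon + str = 58 + 62 + 26 = 146
Multiply by 1.4:
146 * 1.4 = 204.4

204.4 damage


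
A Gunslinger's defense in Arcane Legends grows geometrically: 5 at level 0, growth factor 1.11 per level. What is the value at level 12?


value = base * growth^level
= 5 * 1.11^12
= 5 * 3.498451
= 17.49

17.49 defense


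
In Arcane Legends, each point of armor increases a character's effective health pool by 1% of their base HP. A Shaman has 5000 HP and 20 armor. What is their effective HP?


EHP = 5000 * (1 + 20/100)
= 5000 * (1 + 0.2)
= 5000 * 1.2
= 6000.0

6000.0 EHP


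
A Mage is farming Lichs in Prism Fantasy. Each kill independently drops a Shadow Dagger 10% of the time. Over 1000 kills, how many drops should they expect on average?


Expected drops = kills * (drop_rate / 100)
= 1000 * (10 / 100)
= 1000 * 0.1
= 100.0

100.0 drops


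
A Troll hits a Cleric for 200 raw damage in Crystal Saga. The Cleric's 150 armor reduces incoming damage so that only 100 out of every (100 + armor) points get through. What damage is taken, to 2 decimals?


actual = 200 * 100 / (100 + 150)
= 200 * 100 / 250
= 20000 / 250
= 80.00

80.00 damage


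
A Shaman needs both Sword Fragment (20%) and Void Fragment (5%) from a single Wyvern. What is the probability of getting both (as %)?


For independent events, P(both) = P(A) * P(B)
= 20% * 5%
= 100 / 100 %
= 1.0%

1.0%


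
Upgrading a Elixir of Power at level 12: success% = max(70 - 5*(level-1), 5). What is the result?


raw_rate = 70 - 5 * (12 - 1)
= 70 - 5 * 11
= 70 - 55
= 15
Apply floor: max(15, 5) = 15%

15%


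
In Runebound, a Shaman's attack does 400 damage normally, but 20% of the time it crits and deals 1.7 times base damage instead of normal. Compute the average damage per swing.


E[dmg] = base * (1 + crit_chance * (crit_mult - 1))
cc as decimal = 20/100 = 0.2
cm - 1 = 1.7 - 1 = 0.7
Bonus factor = 0.2 * 0.7 = 0.14
Total multiplier = 1 + 0.14 = 1.14
Expected damage = 400 * 1.14 = 456.00

456.00 damage


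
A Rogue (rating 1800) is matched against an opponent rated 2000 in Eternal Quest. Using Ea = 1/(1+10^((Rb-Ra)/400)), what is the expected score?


Elo expected score: Ea = 1/(1 + 10^((Rb-Ra)/400))
Rb - Ra = 2000 - 1800 = 200
(Rb-Ra)/400 = 200/400 = 0.5
10^0.5 = 3.162278
Ea = 1/(1 + 3.162278) = 1/4.162278 = 0.2403

0.2403


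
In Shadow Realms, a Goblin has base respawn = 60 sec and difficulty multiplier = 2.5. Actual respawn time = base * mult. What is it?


Respawn time = base * multiplier
= 60 * 2.5
= 150.0 seconds

150.0 seconds


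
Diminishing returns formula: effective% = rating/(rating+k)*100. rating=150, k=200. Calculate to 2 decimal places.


effective% = rating / (rating + k) * 100
= 150 / (150 + 200) * 100
= 150 / 350 * 100
= 0.428571 * 100
= 42.86%

42.86%


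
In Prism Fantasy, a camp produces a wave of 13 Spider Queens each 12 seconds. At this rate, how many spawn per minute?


Spawns per minute = count * (60 / interval)
= 13 * (60 / 12)
= 13 * 5.0
= 65.0

65.0 per minute


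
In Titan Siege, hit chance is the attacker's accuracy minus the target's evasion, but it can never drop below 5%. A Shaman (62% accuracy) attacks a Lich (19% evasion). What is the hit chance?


accuracy - evasion = 62 - 19 = 43
Apply floor: max(43, 5) = 43
Hit chance = 43%

43%


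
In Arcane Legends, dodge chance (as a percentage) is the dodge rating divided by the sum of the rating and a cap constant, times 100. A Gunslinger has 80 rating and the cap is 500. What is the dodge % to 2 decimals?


dodge% = 80 / (80 + 500) * 100
= 80 / 580 * 100
= 0.137931 * 100
= 13.79%

13.79%


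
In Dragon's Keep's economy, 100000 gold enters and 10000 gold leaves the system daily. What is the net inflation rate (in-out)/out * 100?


Net gold = 100000 - 10000 = 90000
Inflation rate = net / sunk * 100 = 90000 / 10000 * 100
= 9.0 * 100
= 900.00%

900.00%


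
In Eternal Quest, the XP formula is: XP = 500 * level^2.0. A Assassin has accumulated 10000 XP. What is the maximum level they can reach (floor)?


XP = 500 * level^2.0, so level = (XP / 500)^(1/2.0)
= (10000 / 500)^(1/2.0)
= 20.0^0.5
= 4.4721
Floor: level = 4

level 4


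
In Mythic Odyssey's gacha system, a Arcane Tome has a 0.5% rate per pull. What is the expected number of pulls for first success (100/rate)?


Expected pulls for a geometric distribution = 1/p = 100 / rate%
= 100 / 0.5
= 200.0

200.0 pulls


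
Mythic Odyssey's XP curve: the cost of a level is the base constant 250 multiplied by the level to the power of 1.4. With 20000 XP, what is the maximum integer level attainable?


XP = 250 * level^1.4, so level = (XP / 250)^(1/1.4)
= (20000 / 250)^(1/1.4)
= 80.0^0.7143
= 22.8744
Floor: level = 22

level 22


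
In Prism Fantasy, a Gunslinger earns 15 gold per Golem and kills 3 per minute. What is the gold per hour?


Gold per minute = 15 * 3 = 45
Gold per hour = 45 * 60 = 2700

2700 gold/hour


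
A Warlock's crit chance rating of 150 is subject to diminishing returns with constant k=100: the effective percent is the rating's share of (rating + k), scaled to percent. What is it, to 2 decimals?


effective% = rating / (rating + k) * 100
= 150 / (150 + 100) * 100
= 150 / 250 * 100
= 0.6 * 100
= 60.00%

60.00%


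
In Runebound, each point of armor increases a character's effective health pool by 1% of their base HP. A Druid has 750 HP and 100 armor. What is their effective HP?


EHP = 750 * (1 + 100/100)
= 750 * (1 + 1.0)
= 750 * 2.0
= 1500.0

1500.0 EHP


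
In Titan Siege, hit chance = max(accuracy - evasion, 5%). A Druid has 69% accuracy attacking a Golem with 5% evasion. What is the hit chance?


accuracy - evasion = 69 - 5 = 64
Apply floor: max(64, 5) = 64
Hit chance = 64%

64%


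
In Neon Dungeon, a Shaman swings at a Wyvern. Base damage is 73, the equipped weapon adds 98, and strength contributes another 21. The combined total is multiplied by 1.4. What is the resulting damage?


Sum base + weapon + str = 73 + 98 + 21 = 192
Multiply by 1.4:
192 * 1.4 = 268.8

268.8 damage


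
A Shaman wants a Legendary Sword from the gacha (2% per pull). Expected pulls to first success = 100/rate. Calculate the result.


Expected pulls for a geometric distribution = 1/p = 100 / rate%
= 100 / 2
= 50.0

50.0 pulls


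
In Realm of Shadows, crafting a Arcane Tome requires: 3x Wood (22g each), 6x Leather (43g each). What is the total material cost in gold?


Cost breakdown:
  Wood: 3 * 22 = 66
  Leather: 6 * 43 = 258
Total = 66 + 258 = 324

324 gold


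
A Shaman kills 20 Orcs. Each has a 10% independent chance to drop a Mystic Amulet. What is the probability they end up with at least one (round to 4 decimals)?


P(at least one) = 1 - P(none) = 1 - (1-p)^n
p = 10/100 = 0.1
1 - p = 0.9
(1 - p)^20 = 0.9^20 = 0.121577
P(at least one) = 1 - 0.121577 = 0.8784

0.8784


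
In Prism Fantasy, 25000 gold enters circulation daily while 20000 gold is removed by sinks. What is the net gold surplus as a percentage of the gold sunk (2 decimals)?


Net gold = 25000 - 20000 = 5000
Inflation rate = net / sunk * 100 = 5000 / 20000 * 100
= 0.25 * 100
= 25.00%

25.00%


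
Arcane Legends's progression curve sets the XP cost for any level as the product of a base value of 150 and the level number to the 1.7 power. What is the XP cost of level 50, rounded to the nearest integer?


XP = 150 * level^1.7
Substitute level = 50:
XP = 150 * 50^1.7
= 150 * 773.1237
= 115969

115969 XP


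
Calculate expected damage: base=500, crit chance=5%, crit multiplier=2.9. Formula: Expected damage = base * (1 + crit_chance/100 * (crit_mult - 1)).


E[dmg] = base * (1 + crit_chance * (crit_mult - 1))
cc as decimal = 5/100 = 0.05
cm - 1 = 2.9 - 1 = 1.9
Bonus factor = 0.05 * 1.9 = 0.095
Total multiplier = 1 + 0.095 = 1.095
Expected damage = 500 * 1.095 = 547.50

547.50 damage


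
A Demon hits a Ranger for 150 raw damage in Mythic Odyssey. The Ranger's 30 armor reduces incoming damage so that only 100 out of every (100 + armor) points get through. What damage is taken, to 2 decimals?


actual = 150 * 100 / (100 + 30)
= 150 * 100 / 130
= 15000 / 130
= 115.38

115.38 damage


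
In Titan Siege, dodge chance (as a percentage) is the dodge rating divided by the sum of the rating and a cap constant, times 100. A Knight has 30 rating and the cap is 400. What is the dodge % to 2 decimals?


dodge% = 30 / (30 + 400) * 100
= 30 / 430 * 100
= 0.069767 * 100
= 6.98%

6.98%


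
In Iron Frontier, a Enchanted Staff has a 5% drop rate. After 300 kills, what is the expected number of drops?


Expected drops = kills * (drop_rate / 100)
= 300 * (5 / 100)
= 300 * 0.05
= 15.0

15.0 drops


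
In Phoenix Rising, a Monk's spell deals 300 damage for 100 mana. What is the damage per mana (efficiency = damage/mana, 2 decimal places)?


Efficiency = damage / mana
= 300 / 100
= 3.00

3.00 dmg/mana


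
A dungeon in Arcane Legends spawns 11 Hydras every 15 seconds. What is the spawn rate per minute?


Spawns per minute = count * (60 / interval)
= 11 * (60 / 15)
= 11 * 4.0
= 44.0

44.0 per minute


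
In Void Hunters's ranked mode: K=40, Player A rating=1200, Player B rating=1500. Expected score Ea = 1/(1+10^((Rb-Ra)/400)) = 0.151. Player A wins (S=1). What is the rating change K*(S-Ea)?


Elo update: delta = K * (S - Ea), where S = 1 (wins)
S - Ea = 1 - 0.151 = 0.849
Rating change = 40 * 0.849
= 33.96

33.96 rating points


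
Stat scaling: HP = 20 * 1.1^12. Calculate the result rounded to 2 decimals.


value = base * growth^level
= 20 * 1.1^12
= 20 * 3.138428
= 62.77

62.77 HP


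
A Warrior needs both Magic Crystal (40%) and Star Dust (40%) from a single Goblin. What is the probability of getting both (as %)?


For independent events, P(both) = P(A) * P(B)
= 40% * 40%
= 1600 / 100 %
= 16.0%

16.0%
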